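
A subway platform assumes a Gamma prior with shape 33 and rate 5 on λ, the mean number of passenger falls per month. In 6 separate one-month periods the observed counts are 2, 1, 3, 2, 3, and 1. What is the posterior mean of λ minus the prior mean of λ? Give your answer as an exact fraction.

Total count: 2 + 1 + 3 + 2 + 3 + 1 = 12.
Total exposure: 6 months.
Gamma(α, β) with Poisson data over total exposure Σt gives posterior Gamma(α+Σx, β+Σt) = Gamma(45, 11).
Posterior mean = 45/11 = 45/11; prior mean = 33/5 = 33/5. Difference = 45/11 − 33/5 = -138/55.

-138/55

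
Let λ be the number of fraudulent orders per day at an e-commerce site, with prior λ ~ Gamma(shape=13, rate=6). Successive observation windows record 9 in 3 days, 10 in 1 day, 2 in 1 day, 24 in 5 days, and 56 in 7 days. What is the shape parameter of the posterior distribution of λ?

Total count: 9 + 10 + 2 + 24 + 56 = 101.
Total exposure: 3 + 1 + 1 + 5 + 7 = 17 days.
Posterior: α' = 13 + 101 = 114, β' = 6 + 17 = 23.

114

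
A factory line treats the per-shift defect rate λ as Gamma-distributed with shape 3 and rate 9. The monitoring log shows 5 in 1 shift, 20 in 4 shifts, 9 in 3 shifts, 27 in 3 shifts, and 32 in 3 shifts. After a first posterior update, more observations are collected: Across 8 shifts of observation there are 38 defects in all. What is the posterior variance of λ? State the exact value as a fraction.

Total count: 5 + 20 + 9 + 27 + 32 = 93.
Total exposure: 1 + 4 + 3 + 3 + 3 = 14 shifts.
After the first batch: Gamma(3 + 93, 9 + 14) = Gamma(96, 23).
Total count 38 over total exposure 8 shifts.
After the second batch: Gamma(96 + 38, 23 + 8) = Gamma(134, 31).
Posterior variance = α'/β'² = 134/961.

134/961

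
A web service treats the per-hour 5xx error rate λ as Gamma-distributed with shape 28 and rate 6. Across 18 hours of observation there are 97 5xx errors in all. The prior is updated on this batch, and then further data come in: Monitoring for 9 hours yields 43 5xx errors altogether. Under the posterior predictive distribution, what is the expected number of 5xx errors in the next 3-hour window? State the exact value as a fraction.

Total count 97 over total exposure 18 hours.
After the first batch: Gamma(28 + 97, 6 + 18) = Gamma(125, 24).
Total count 43 over total exposure 9 hours.
After the second batch: Gamma(125 + 43, 24 + 9) = Gamma(168, 33).
Predictive mean over a 3-hour window = T·E[λ|data] = 3·168/33 = 168/11.

168/11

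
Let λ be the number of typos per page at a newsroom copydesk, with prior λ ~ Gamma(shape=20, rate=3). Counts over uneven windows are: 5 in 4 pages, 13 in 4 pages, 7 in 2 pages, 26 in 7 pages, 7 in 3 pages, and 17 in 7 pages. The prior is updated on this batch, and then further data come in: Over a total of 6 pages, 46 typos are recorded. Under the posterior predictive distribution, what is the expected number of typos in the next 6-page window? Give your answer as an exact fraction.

47/2

Total count: 5 + 13 + 7 + 26 + 7 + 17 = 75.
Total exposure: 4 + 4 + 2 + 7 + 3 + 7 = 27 pages.
After the first batch: Gamma(20 + 75, 3 + 27) = Gamma(95, 30).
Total count 46 over total exposure 6 pages.
After the second batch: Gamma(95 + 46, 30 + 6) = Gamma(141, 36).
Predictive mean over a 6-page window = T·E[λ|data] = 6·141/36 = 47/2.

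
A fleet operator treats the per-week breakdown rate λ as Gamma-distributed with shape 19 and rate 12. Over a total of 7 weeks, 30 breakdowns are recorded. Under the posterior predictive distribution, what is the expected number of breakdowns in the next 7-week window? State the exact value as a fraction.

Total count 30 over total exposure 7 weeks.
The Gamma prior is conjugate for the Poisson rate, so λ | data ~ Gamma(19+30, 12+7) = Gamma(49, 19).
Predictive mean over a 7-week window = T·E[λ|data] = 7·49/19 = 343/19.

343/19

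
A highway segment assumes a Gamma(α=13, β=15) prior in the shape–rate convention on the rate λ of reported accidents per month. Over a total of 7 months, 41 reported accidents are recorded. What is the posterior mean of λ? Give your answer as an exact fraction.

Total count 41 over total exposure 7 months.
The Gamma prior is conjugate for the Poisson rate, so λ | data ~ Gamma(13+41, 15+7) = Gamma(54, 22).
Posterior mean = α'/β' = 54/22 = 27/11.

27/11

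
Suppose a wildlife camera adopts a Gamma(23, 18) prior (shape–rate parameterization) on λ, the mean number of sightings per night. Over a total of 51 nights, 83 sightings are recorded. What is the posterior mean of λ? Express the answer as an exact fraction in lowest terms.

106/69

Total count 83 over total exposure 51 nights.
By Gamma–Poisson conjugacy, the posterior is Gamma(α + Σx, β + Σt) = Gamma(23 + 83, 18 + 51) = Gamma(106, 69).
Posterior mean = α'/β' = 106/69.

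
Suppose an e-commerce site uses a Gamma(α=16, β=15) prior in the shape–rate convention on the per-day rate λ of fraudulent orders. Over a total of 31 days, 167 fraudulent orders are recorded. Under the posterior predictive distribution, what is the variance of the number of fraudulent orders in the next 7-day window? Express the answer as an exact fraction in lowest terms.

Total count 167 over total exposure 31 days.
By Gamma–Poisson conjugacy, the posterior is Gamma(α + Σx, β + Σt) = Gamma(16 + 167, 15 + 31) = Gamma(183, 46).
The posterior predictive for a window of length T is Negative Binomial with variance T·α'·(β'+T)/β'² = 7·183·53/2116 = 67893/2116.

67893/2116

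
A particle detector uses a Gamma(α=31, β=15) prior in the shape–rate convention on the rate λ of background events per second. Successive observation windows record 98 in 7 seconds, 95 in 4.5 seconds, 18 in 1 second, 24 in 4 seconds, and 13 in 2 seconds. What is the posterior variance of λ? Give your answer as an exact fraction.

Total count: 98 + 95 + 18 + 24 + 13 = 248.
Total exposure: 7 + 4.5 + 1 + 4 + 2 = 18.5 seconds.
The Gamma prior is conjugate for the Poisson rate, so λ | data ~ Gamma(31+248, 15+18.5) = Gamma(279, 67/2).
Posterior variance = α'/β'² = 279/(4489/4) = 1116/4489.

1116/4489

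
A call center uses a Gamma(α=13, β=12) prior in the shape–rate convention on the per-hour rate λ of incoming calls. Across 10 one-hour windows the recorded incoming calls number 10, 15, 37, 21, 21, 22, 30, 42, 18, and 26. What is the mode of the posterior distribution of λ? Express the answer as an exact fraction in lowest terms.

Total count: 10 + 15 + 37 + 21 + 21 + 22 + 30 + 42 + 18 + 26 = 242.
Total exposure: 10 hours.
By Gamma–Poisson conjugacy, the posterior is Gamma(α + Σx, β + Σt) = Gamma(13 + 242, 12 + 10) = Gamma(255, 22).
Posterior mode = (α'−1)/β' = 254/22 = 127/11.

127/11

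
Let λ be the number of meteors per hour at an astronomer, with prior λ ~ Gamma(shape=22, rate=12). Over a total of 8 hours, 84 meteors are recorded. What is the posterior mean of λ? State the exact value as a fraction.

53/10

Total count 84 over total exposure 8 hours.
Conjugate update: add total count to the shape and total exposure to the rate, giving Gamma(106, 20).
Posterior mean = α'/β' = 106/20 = 53/10.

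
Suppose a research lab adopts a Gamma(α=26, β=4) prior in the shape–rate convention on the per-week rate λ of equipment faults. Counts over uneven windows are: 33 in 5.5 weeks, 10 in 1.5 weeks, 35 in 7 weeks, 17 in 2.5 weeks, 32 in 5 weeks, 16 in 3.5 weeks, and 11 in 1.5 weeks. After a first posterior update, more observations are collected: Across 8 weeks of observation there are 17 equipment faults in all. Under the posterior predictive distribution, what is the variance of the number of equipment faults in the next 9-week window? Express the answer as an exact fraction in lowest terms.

336870/5929

Total count: 33 + 10 + 35 + 17 + 32 + 16 + 11 = 154.
Total exposure: 5.5 + 1.5 + 7 + 2.5 + 5 + 3.5 + 1.5 = 26.5 weeks.
After the first batch: Gamma(26 + 154, 4 + 26.5) = Gamma(180, 61/2).
Total count 17 over total exposure 8 weeks.
After the second batch: Gamma(180 + 17, 61/2 + 8) = Gamma(197, 77/2).
The posterior predictive for a window of length T is Negative Binomial with variance T·α'·(β'+T)/β'² = 9·197·(95/2)/(5929/4) = 336870/5929.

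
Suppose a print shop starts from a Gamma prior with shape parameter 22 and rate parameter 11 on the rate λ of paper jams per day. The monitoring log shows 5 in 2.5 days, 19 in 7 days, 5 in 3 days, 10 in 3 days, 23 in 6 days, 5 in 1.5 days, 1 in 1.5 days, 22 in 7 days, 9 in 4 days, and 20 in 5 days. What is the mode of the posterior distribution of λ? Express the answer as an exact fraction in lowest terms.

Total count: 5 + 19 + 5 + 10 + 23 + 5 + 1 + 22 + 9 + 20 = 119.
Total exposure: 2.5 + 7 + 3 + 3 + 6 + 1.5 + 1.5 + 7 + 4 + 5 = 40.5 days.
Gamma(α, β) with Poisson data over total exposure Σt gives posterior Gamma(α+Σx, β+Σt) = Gamma(141, 103/2).
Posterior mode = (α'−1)/β' = 140/(103/2) = 280/103.

280/103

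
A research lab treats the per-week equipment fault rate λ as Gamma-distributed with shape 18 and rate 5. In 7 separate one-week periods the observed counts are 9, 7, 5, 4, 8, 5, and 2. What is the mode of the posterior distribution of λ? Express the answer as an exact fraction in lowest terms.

19/4

Total count: 9 + 7 + 5 + 4 + 8 + 5 + 2 = 40.
Total exposure: 7 weeks.
Gamma(α, β) with Poisson data over total exposure Σt gives posterior Gamma(α+Σx, β+Σt) = Gamma(58, 12).
Posterior mode = (α'−1)/β' = 57/12 = 19/4.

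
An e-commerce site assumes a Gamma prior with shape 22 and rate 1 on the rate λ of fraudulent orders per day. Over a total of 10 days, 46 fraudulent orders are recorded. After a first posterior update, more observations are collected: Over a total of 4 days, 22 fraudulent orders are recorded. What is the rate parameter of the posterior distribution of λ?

15

Total count 46 over total exposure 10 days.
After the first batch: Gamma(22 + 46, 1 + 10) = Gamma(68, 11).
Total count 22 over total exposure 4 days.
After the second batch: Gamma(68 + 22, 11 + 4) = Gamma(90, 15).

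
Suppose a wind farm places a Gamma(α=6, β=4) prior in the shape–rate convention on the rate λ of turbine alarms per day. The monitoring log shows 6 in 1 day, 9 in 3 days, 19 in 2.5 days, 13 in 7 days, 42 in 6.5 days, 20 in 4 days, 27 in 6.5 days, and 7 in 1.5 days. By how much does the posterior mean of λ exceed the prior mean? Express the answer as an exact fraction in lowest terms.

Total count: 6 + 9 + 19 + 13 + 42 + 20 + 27 + 7 = 143.
Total exposure: 1 + 3 + 2.5 + 7 + 6.5 + 4 + 6.5 + 1.5 = 32 days.
Posterior: α' = 6 + 143 = 149, β' = 4 + 32 = 36.
Posterior mean = 149/36 = 149/36; prior mean = 6/4 = 3/2. Difference = 149/36 − 3/2 = 95/36.

95/36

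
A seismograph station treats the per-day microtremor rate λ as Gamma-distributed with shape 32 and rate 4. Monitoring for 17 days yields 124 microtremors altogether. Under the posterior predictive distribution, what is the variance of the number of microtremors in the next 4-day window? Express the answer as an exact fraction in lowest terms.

5200/147

Total count 124 over total exposure 17 days.
Posterior: α' = 32 + 124 = 156, β' = 4 + 17 = 21.
The posterior predictive for a window of length T is Negative Binomial with variance T·α'·(β'+T)/β'² = 4·156·25/441 = 5200/147.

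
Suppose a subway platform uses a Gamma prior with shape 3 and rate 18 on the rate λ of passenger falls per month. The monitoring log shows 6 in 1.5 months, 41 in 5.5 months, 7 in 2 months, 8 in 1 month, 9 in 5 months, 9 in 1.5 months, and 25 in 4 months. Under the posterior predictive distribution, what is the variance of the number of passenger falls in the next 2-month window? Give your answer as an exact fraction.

34992/5929

Total count: 6 + 41 + 7 + 8 + 9 + 9 + 25 = 105.
Total exposure: 1.5 + 5.5 + 2 + 1 + 5 + 1.5 + 4 = 20.5 months.
Gamma(α, β) with Poisson data over total exposure Σt gives posterior Gamma(α+Σx, β+Σt) = Gamma(108, 77/2).
The posterior predictive for a window of length T is Negative Binomial with variance T·α'·(β'+T)/β'² = 2·108·(81/2)/(5929/4) = 34992/5929.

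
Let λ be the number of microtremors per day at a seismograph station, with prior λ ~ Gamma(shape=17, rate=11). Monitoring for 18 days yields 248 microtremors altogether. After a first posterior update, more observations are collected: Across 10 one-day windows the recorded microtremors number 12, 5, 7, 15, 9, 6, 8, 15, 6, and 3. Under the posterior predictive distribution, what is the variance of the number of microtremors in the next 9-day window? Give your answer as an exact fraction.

1296/13

Total count 248 over total exposure 18 days.
After the first batch: Gamma(17 + 248, 11 + 18) = Gamma(265, 29).
Total count: 12 + 5 + 7 + 15 + 9 + 6 + 8 + 15 + 6 + 3 = 86.
Total exposure: 10 days.
After the second batch: Gamma(265 + 86, 29 + 10) = Gamma(351, 39).
The posterior predictive for a window of length T is Negative Binomial with variance T·α'·(β'+T)/β'² = 9·351·48/1521 = 1296/13.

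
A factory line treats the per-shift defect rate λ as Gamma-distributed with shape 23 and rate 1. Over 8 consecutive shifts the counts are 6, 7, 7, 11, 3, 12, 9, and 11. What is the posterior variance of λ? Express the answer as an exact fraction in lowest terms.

89/81

Total count: 6 + 7 + 7 + 11 + 3 + 12 + 9 + 11 = 66.
Total exposure: 8 shifts.
Posterior: α' = 23 + 66 = 89, β' = 1 + 8 = 9.
Posterior variance = α'/β'² = 89/81.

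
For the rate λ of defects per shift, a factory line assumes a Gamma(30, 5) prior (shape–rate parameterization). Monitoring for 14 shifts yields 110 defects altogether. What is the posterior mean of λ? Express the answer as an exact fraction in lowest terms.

140/19

Total count 110 over total exposure 14 shifts.
The Gamma prior is conjugate for the Poisson rate, so λ | data ~ Gamma(30+110, 5+14) = Gamma(140, 19).
Posterior mean = α'/β' = 140/19.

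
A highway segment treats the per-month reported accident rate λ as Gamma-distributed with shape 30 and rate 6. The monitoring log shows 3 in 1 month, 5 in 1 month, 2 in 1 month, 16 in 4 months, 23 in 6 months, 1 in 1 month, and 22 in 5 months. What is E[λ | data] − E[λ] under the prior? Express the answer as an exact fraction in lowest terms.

-23/25

Total count: 3 + 5 + 2 + 16 + 23 + 1 + 22 = 72.
Total exposure: 1 + 1 + 1 + 4 + 6 + 1 + 5 = 19 months.
By Gamma–Poisson conjugacy, the posterior is Gamma(α + Σx, β + Σt) = Gamma(30 + 72, 6 + 19) = Gamma(102, 25).
Posterior mean = 102/25 = 102/25; prior mean = 30/6 = 5. Difference = 102/25 − 5 = -23/25.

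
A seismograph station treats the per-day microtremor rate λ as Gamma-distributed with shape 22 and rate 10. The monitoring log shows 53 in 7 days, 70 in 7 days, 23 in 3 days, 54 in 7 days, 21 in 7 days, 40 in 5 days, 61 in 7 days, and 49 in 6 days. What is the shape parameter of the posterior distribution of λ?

393

Total count: 53 + 70 + 23 + 54 + 21 + 40 + 61 + 49 = 371.
Total exposure: 7 + 7 + 3 + 7 + 7 + 5 + 7 + 6 = 49 days.
By Gamma–Poisson conjugacy, the posterior is Gamma(α + Σx, β + Σt) = Gamma(22 + 371, 10 + 49) = Gamma(393, 59).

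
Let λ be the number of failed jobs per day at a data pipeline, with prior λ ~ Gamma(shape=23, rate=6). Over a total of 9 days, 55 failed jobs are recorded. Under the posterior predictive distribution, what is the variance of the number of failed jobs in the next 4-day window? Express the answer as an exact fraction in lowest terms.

1976/75

Total count 55 over total exposure 9 days.
Conjugate update: add total count to the shape and total exposure to the rate, giving Gamma(78, 15).
The posterior predictive for a window of length T is Negative Binomial with variance T·α'·(β'+T)/β'² = 4·78·19/225 = 1976/75.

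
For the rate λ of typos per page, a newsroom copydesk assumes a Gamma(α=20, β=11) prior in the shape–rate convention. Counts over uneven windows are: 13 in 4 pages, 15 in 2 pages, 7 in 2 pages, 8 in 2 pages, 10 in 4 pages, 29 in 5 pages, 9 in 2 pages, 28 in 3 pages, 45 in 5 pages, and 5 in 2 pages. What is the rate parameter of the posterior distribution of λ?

Total count: 13 + 15 + 7 + 8 + 10 + 29 + 9 + 28 + 45 + 5 = 169.
Total exposure: 4 + 2 + 2 + 2 + 4 + 5 + 2 + 3 + 5 + 2 = 31 pages.
The Gamma prior is conjugate for the Poisson rate, so λ | data ~ Gamma(20+169, 11+31) = Gamma(189, 42).

42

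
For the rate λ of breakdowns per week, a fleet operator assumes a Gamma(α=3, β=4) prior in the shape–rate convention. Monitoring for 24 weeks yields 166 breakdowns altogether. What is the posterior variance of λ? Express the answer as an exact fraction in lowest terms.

169/784

Total count 166 over total exposure 24 weeks.
Posterior: α' = 3 + 166 = 169, β' = 4 + 24 = 28.
Posterior variance = α'/β'² = 169/784.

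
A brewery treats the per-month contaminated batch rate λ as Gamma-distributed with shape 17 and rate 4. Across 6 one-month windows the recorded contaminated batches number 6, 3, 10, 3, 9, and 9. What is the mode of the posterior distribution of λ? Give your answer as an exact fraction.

28/5

Total count: 6 + 3 + 10 + 3 + 9 + 9 = 40.
Total exposure: 6 months.
By Gamma–Poisson conjugacy, the posterior is Gamma(α + Σx, β + Σt) = Gamma(17 + 40, 4 + 6) = Gamma(57, 10).
Posterior mode = (α'−1)/β' = 56/10 = 28/5.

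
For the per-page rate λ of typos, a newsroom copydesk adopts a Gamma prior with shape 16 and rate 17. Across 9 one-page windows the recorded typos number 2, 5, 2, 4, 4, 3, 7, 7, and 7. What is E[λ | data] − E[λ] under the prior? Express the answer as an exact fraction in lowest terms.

Total count: 2 + 5 + 2 + 4 + 4 + 3 + 7 + 7 + 7 = 41.
Total exposure: 9 pages.
Conjugate update: add total count to the shape and total exposure to the rate, giving Gamma(57, 26).
Posterior mean = 57/26 = 57/26; prior mean = 16/17 = 16/17. Difference = 57/26 − 16/17 = 553/442.

553/442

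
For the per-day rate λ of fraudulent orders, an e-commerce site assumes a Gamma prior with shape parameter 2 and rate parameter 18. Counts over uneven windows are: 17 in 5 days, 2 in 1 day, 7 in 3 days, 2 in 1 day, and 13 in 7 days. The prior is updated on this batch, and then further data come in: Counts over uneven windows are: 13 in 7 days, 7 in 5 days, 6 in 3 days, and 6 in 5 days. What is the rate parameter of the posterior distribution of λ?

55

Total count: 17 + 2 + 7 + 2 + 13 = 41.
Total exposure: 5 + 1 + 3 + 1 + 7 = 17 days.
After the first batch: Gamma(2 + 41, 18 + 17) = Gamma(43, 35).
Total count: 13 + 7 + 6 + 6 = 32.
Total exposure: 7 + 5 + 3 + 5 = 20 days.
After the second batch: Gamma(43 + 32, 35 + 20) = Gamma(75, 55).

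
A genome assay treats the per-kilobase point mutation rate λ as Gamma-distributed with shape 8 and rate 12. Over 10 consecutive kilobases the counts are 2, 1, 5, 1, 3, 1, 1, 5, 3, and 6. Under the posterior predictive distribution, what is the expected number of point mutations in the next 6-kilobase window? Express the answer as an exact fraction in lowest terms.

108/11

Total count: 2 + 1 + 5 + 1 + 3 + 1 + 1 + 5 + 3 + 6 = 28.
Total exposure: 10 kilobases.
The Gamma prior is conjugate for the Poisson rate, so λ | data ~ Gamma(8+28, 12+10) = Gamma(36, 22).
Predictive mean over a 6-kilobase window = T·E[λ|data] = 6·36/22 = 108/11.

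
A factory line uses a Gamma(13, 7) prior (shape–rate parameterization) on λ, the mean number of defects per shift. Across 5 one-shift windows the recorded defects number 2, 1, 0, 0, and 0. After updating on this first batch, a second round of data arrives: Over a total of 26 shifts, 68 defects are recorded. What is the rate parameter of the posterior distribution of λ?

38

Total count: 2 + 1 + 0 + 0 + 0 = 3.
Total exposure: 5 shifts.
After the first batch: Gamma(13 + 3, 7 + 5) = Gamma(16, 12).
Total count 68 over total exposure 26 shifts.
After the second batch: Gamma(16 + 68, 12 + 26) = Gamma(84, 38).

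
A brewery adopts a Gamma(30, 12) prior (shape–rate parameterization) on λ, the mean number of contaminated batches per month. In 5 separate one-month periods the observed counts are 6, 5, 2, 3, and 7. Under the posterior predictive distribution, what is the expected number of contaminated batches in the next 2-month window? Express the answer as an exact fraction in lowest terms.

Total count: 6 + 5 + 2 + 3 + 7 = 23.
Total exposure: 5 months.
Conjugate update: add total count to the shape and total exposure to the rate, giving Gamma(53, 17).
Predictive mean over a 2-month window = T·E[λ|data] = 2·53/17 = 106/17.

106/17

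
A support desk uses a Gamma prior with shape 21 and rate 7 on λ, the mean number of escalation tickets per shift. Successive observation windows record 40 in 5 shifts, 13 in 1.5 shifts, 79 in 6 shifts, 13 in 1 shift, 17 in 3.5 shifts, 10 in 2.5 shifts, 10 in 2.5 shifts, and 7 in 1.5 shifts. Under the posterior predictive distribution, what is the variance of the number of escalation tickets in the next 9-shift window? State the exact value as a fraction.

Total count: 40 + 13 + 79 + 13 + 17 + 10 + 10 + 7 = 189.
Total exposure: 5 + 1.5 + 6 + 1 + 3.5 + 2.5 + 2.5 + 1.5 = 23.5 shifts.
Gamma(α, β) with Poisson data over total exposure Σt gives posterior Gamma(α+Σx, β+Σt) = Gamma(210, 61/2).
The posterior predictive for a window of length T is Negative Binomial with variance T·α'·(β'+T)/β'² = 9·210·(79/2)/(3721/4) = 298620/3721.

298620/3721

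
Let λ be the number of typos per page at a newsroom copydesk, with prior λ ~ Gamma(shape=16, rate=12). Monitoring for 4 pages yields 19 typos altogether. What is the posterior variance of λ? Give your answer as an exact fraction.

Total count 19 over total exposure 4 pages.
Posterior: α' = 16 + 19 = 35, β' = 12 + 4 = 16.
Posterior variance = α'/β'² = 35/256.

35/256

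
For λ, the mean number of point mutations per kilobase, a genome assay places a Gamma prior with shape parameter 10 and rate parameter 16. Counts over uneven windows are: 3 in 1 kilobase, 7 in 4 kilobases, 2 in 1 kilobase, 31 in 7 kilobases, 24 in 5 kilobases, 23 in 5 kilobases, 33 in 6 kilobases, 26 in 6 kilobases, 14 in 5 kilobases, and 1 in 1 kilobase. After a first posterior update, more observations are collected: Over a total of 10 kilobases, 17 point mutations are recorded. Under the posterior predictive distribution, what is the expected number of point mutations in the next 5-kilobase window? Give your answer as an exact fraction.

Total count: 3 + 7 + 2 + 31 + 24 + 23 + 33 + 26 + 14 + 1 = 164.
Total exposure: 1 + 4 + 1 + 7 + 5 + 5 + 6 + 6 + 5 + 1 = 41 kilobases.
After the first batch: Gamma(10 + 164, 16 + 41) = Gamma(174, 57).
Total count 17 over total exposure 10 kilobases.
After the second batch: Gamma(174 + 17, 57 + 10) = Gamma(191, 67).
Predictive mean over a 5-kilobase window = T·E[λ|data] = 5·191/67 = 955/67.

955/67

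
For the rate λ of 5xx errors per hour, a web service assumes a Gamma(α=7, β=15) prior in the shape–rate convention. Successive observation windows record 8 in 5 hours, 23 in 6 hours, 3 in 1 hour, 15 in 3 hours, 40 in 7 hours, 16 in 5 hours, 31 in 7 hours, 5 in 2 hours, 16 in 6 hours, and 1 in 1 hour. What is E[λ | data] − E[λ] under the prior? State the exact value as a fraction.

2069/870

Total count: 8 + 23 + 3 + 15 + 40 + 16 + 31 + 5 + 16 + 1 = 158.
Total exposure: 5 + 6 + 1 + 3 + 7 + 5 + 7 + 2 + 6 + 1 = 43 hours.
The Gamma prior is conjugate for the Poisson rate, so λ | data ~ Gamma(7+158, 15+43) = Gamma(165, 58).
Posterior mean = 165/58 = 165/58; prior mean = 7/15 = 7/15. Difference = 165/58 − 7/15 = 2069/870.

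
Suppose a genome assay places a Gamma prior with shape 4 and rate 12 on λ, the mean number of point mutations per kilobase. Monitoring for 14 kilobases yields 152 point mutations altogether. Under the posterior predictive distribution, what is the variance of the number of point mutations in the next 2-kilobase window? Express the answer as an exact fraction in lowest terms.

Total count 152 over total exposure 14 kilobases.
The Gamma prior is conjugate for the Poisson rate, so λ | data ~ Gamma(4+152, 12+14) = Gamma(156, 26).
The posterior predictive for a window of length T is Negative Binomial with variance T·α'·(β'+T)/β'² = 2·156·28/676 = 168/13.

168/13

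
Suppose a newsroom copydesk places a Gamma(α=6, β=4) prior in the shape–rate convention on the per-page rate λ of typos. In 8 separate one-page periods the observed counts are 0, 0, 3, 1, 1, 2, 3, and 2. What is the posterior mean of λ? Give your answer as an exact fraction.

3/2

Total count: 0 + 0 + 3 + 1 + 1 + 2 + 3 + 2 = 12.
Total exposure: 8 pages.
Conjugate update: add total count to the shape and total exposure to the rate, giving Gamma(18, 12).
Posterior mean = α'/β' = 18/12 = 3/2.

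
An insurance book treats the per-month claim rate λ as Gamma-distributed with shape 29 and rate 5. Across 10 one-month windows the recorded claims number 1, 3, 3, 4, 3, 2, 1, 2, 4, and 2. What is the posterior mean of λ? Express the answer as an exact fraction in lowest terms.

Total count: 1 + 3 + 3 + 4 + 3 + 2 + 1 + 2 + 4 + 2 = 25.
Total exposure: 10 months.
Posterior: α' = 29 + 25 = 54, β' = 5 + 10 = 15.
Posterior mean = α'/β' = 54/15 = 18/5.

18/5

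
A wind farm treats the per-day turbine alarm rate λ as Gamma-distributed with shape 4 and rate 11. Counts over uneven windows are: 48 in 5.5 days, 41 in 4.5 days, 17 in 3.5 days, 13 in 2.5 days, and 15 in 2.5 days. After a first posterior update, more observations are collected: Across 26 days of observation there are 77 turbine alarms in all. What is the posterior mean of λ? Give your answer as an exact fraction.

430/111

Total count: 48 + 41 + 17 + 13 + 15 = 134.
Total exposure: 5.5 + 4.5 + 3.5 + 2.5 + 2.5 = 18.5 days.
After the first batch: Gamma(4 + 134, 11 + 18.5) = Gamma(138, 59/2).
Total count 77 over total exposure 26 days.
After the second batch: Gamma(138 + 77, 59/2 + 26) = Gamma(215, 111/2).
Posterior mean = α'/β' = 215/(111/2) = 430/111.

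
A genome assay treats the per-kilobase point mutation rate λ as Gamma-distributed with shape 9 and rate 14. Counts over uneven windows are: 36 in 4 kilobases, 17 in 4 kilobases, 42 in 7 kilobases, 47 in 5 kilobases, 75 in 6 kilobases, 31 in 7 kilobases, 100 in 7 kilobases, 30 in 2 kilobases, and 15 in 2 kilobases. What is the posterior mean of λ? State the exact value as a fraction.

Total count: 36 + 17 + 42 + 47 + 75 + 31 + 100 + 30 + 15 = 393.
Total exposure: 4 + 4 + 7 + 5 + 6 + 7 + 7 + 2 + 2 = 44 kilobases.
By Gamma–Poisson conjugacy, the posterior is Gamma(α + Σx, β + Σt) = Gamma(9 + 393, 14 + 44) = Gamma(402, 58).
Posterior mean = α'/β' = 402/58 = 201/29.

201/29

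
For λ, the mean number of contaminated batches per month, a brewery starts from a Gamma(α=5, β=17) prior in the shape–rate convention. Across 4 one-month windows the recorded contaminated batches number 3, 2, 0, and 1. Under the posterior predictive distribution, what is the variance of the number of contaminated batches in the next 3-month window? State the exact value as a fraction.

Total count: 3 + 2 + 0 + 1 = 6.
Total exposure: 4 months.
Gamma(α, β) with Poisson data over total exposure Σt gives posterior Gamma(α+Σx, β+Σt) = Gamma(11, 21).
The posterior predictive for a window of length T is Negative Binomial with variance T·α'·(β'+T)/β'² = 3·11·24/441 = 88/49.

88/49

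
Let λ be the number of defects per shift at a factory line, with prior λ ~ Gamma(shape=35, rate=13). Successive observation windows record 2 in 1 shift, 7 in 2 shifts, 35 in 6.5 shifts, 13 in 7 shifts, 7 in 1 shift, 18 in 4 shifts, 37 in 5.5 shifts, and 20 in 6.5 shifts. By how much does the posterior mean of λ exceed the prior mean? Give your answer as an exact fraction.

Total count: 2 + 7 + 35 + 13 + 7 + 18 + 37 + 20 = 139.
Total exposure: 1 + 2 + 6.5 + 7 + 1 + 4 + 5.5 + 6.5 = 33.5 shifts.
Gamma(α, β) with Poisson data over total exposure Σt gives posterior Gamma(α+Σx, β+Σt) = Gamma(174, 93/2).
Posterior mean = 174/(93/2) = 116/31; prior mean = 35/13 = 35/13. Difference = 116/31 − 35/13 = 423/403.

423/403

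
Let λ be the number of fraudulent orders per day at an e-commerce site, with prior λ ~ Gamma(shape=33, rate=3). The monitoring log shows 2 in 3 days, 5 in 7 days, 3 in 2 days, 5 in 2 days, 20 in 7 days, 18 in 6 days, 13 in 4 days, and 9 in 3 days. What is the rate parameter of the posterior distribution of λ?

Total count: 2 + 5 + 3 + 5 + 20 + 18 + 13 + 9 = 75.
Total exposure: 3 + 7 + 2 + 2 + 7 + 6 + 4 + 3 = 34 days.
Gamma(α, β) with Poisson data over total exposure Σt gives posterior Gamma(α+Σx, β+Σt) = Gamma(108, 37).

37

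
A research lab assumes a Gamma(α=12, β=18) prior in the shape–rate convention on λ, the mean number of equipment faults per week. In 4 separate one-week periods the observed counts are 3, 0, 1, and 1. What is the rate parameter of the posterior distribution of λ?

Total count: 3 + 0 + 1 + 1 = 5.
Total exposure: 4 weeks.
By Gamma–Poisson conjugacy, the posterior is Gamma(α + Σx, β + Σt) = Gamma(12 + 5, 18 + 4) = Gamma(17, 22).

22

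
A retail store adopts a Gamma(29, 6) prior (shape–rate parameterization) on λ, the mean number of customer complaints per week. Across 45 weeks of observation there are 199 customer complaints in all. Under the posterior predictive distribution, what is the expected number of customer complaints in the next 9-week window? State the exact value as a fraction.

684/17

Total count 199 over total exposure 45 weeks.
Conjugate update: add total count to the shape and total exposure to the rate, giving Gamma(228, 51).
Predictive mean over a 9-week window = T·E[λ|data] = 9·228/51 = 684/17.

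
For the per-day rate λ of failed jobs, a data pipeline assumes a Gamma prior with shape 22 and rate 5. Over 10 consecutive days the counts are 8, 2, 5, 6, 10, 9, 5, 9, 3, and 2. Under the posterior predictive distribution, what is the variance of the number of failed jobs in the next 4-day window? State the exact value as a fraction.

Total count: 8 + 2 + 5 + 6 + 10 + 9 + 5 + 9 + 3 + 2 = 59.
Total exposure: 10 days.
Conjugate update: add total count to the shape and total exposure to the rate, giving Gamma(81, 15).
The posterior predictive for a window of length T is Negative Binomial with variance T·α'·(β'+T)/β'² = 4·81·19/225 = 684/25.

684/25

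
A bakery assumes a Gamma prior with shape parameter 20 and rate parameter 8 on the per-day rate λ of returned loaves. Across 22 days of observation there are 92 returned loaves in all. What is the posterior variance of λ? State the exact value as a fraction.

28/225

Total count 92 over total exposure 22 days.
The Gamma prior is conjugate for the Poisson rate, so λ | data ~ Gamma(20+92, 8+22) = Gamma(112, 30).
Posterior variance = α'/β'² = 112/900 = 28/225.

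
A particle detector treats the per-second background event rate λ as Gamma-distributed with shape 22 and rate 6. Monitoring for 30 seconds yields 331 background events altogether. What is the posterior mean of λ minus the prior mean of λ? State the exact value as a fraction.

221/36

Total count 331 over total exposure 30 seconds.
Posterior: α' = 22 + 331 = 353, β' = 6 + 30 = 36.
Posterior mean = 353/36 = 353/36; prior mean = 22/6 = 11/3. Difference = 353/36 − 11/3 = 221/36.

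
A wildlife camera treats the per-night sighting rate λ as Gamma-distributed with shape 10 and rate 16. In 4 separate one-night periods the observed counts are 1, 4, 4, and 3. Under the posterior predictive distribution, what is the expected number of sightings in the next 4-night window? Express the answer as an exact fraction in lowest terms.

22/5

Total count: 1 + 4 + 4 + 3 = 12.
Total exposure: 4 nights.
Gamma(α, β) with Poisson data over total exposure Σt gives posterior Gamma(α+Σx, β+Σt) = Gamma(22, 20).
Predictive mean over a 4-night window = T·E[λ|data] = 4·22/20 = 22/5.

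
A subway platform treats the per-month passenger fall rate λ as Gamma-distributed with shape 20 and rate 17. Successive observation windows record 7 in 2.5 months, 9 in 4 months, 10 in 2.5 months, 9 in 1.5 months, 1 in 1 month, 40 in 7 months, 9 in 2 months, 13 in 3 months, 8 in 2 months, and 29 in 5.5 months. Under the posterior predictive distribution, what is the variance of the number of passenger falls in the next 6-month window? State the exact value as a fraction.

1395/64

Total count: 7 + 9 + 10 + 9 + 1 + 40 + 9 + 13 + 8 + 29 = 135.
Total exposure: 2.5 + 4 + 2.5 + 1.5 + 1 + 7 + 2 + 3 + 2 + 5.5 = 31 months.
By Gamma–Poisson conjugacy, the posterior is Gamma(α + Σx, β + Σt) = Gamma(20 + 135, 17 + 31) = Gamma(155, 48).
The posterior predictive for a window of length T is Negative Binomial with variance T·α'·(β'+T)/β'² = 6·155·54/2304 = 1395/64.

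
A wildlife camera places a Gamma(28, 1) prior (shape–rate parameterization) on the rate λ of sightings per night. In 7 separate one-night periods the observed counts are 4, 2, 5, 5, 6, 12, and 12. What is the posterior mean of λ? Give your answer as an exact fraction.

37/4

Total count: 4 + 2 + 5 + 5 + 6 + 12 + 12 = 46.
Total exposure: 7 nights.
Conjugate update: add total count to the shape and total exposure to the rate, giving Gamma(74, 8).
Posterior mean = α'/β' = 74/8 = 37/4.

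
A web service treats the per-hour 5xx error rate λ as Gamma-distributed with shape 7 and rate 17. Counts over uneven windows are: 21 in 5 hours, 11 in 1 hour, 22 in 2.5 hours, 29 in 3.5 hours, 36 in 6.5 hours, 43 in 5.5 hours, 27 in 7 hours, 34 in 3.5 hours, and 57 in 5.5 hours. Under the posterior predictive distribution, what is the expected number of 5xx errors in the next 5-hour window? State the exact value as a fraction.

Total count: 21 + 11 + 22 + 29 + 36 + 43 + 27 + 34 + 57 = 280.
Total exposure: 5 + 1 + 2.5 + 3.5 + 6.5 + 5.5 + 7 + 3.5 + 5.5 = 40 hours.
By Gamma–Poisson conjugacy, the posterior is Gamma(α + Σx, β + Σt) = Gamma(7 + 280, 17 + 40) = Gamma(287, 57).
Predictive mean over a 5-hour window = T·E[λ|data] = 5·287/57 = 1435/57.

1435/57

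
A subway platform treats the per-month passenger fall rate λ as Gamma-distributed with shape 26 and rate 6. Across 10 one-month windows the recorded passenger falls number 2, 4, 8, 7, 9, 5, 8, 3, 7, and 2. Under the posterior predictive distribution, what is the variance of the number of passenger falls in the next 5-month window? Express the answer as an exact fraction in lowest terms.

Total count: 2 + 4 + 8 + 7 + 9 + 5 + 8 + 3 + 7 + 2 = 55.
Total exposure: 10 months.
By Gamma–Poisson conjugacy, the posterior is Gamma(α + Σx, β + Σt) = Gamma(26 + 55, 6 + 10) = Gamma(81, 16).
The posterior predictive for a window of length T is Negative Binomial with variance T·α'·(β'+T)/β'² = 5·81·21/256 = 8505/256.

8505/256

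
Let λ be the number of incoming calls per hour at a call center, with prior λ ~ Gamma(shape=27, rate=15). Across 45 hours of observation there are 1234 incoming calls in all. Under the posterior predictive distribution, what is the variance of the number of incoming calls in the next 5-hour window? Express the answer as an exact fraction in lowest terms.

Total count 1234 over total exposure 45 hours.
Conjugate update: add total count to the shape and total exposure to the rate, giving Gamma(1261, 60).
The posterior predictive for a window of length T is Negative Binomial with variance T·α'·(β'+T)/β'² = 5·1261·65/3600 = 16393/144.

16393/144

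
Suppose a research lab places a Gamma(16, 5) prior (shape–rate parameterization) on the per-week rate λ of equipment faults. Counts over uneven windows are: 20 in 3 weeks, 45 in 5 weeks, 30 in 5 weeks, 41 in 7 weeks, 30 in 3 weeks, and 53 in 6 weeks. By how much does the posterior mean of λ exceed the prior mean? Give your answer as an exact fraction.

Total count: 20 + 45 + 30 + 41 + 30 + 53 = 219.
Total exposure: 3 + 5 + 5 + 7 + 3 + 6 = 29 weeks.
By Gamma–Poisson conjugacy, the posterior is Gamma(α + Σx, β + Σt) = Gamma(16 + 219, 5 + 29) = Gamma(235, 34).
Posterior mean = 235/34 = 235/34; prior mean = 16/5 = 16/5. Difference = 235/34 − 16/5 = 631/170.

631/170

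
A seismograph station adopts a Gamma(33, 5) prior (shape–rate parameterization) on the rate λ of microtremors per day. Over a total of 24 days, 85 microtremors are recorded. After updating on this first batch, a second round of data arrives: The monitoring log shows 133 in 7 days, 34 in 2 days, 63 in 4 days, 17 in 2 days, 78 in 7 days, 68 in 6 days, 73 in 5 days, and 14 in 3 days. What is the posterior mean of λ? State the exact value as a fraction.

Total count 85 over total exposure 24 days.
After the first batch: Gamma(33 + 85, 5 + 24) = Gamma(118, 29).
Total count: 133 + 34 + 63 + 17 + 78 + 68 + 73 + 14 = 480.
Total exposure: 7 + 2 + 4 + 2 + 7 + 6 + 5 + 3 = 36 days.
After the second batch: Gamma(118 + 480, 29 + 36) = Gamma(598, 65).
Posterior mean = α'/β' = 598/65 = 46/5.

46/5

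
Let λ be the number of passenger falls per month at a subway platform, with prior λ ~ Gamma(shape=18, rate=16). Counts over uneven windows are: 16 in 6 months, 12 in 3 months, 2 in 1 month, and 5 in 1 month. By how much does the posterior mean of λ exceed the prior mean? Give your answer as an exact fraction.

181/216

Total count: 16 + 12 + 2 + 5 = 35.
Total exposure: 6 + 3 + 1 + 1 = 11 months.
The Gamma prior is conjugate for the Poisson rate, so λ | data ~ Gamma(18+35, 16+11) = Gamma(53, 27).
Posterior mean = 53/27 = 53/27; prior mean = 18/16 = 9/8. Difference = 53/27 − 9/8 = 181/216.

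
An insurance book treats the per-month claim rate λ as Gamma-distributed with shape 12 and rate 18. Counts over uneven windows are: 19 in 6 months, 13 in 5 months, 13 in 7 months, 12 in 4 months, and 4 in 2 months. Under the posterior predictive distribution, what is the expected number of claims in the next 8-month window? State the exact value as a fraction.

Total count: 19 + 13 + 13 + 12 + 4 = 61.
Total exposure: 6 + 5 + 7 + 4 + 2 = 24 months.
Gamma(α, β) with Poisson data over total exposure Σt gives posterior Gamma(α+Σx, β+Σt) = Gamma(73, 42).
Predictive mean over an 8-month window = T·E[λ|data] = 8·73/42 = 292/21.

292/21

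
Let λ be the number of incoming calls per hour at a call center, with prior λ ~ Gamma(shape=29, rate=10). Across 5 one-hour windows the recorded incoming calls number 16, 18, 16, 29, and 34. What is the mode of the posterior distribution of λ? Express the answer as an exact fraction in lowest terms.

47/5

Total count: 16 + 18 + 16 + 29 + 34 = 113.
Total exposure: 5 hours.
Conjugate update: add total count to the shape and total exposure to the rate, giving Gamma(142, 15).
Posterior mode = (α'−1)/β' = 141/15 = 47/5.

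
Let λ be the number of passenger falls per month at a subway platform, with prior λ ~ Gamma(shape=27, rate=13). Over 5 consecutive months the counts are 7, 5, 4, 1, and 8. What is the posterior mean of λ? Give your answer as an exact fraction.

26/9

Total count: 7 + 5 + 4 + 1 + 8 = 25.
Total exposure: 5 months.
The Gamma prior is conjugate for the Poisson rate, so λ | data ~ Gamma(27+25, 13+5) = Gamma(52, 18).
Posterior mean = α'/β' = 52/18 = 26/9.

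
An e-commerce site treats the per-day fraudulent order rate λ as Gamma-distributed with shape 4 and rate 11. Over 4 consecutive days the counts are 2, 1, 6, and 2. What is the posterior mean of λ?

Total count: 2 + 1 + 6 + 2 = 11.
Total exposure: 4 days.
The Gamma prior is conjugate for the Poisson rate, so λ | data ~ Gamma(4+11, 11+4) = Gamma(15, 15).
Posterior mean = α'/β' = 15/15 = 1.

1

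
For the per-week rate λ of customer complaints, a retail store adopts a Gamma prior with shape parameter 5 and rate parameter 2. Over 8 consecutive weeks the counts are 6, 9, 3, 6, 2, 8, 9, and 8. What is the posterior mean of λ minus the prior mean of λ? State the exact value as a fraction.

31/10

Total count: 6 + 9 + 3 + 6 + 2 + 8 + 9 + 8 = 51.
Total exposure: 8 weeks.
Posterior: α' = 5 + 51 = 56, β' = 2 + 8 = 10.
Posterior mean = 56/10 = 28/5; prior mean = 5/2 = 5/2. Difference = 28/5 − 5/2 = 31/10.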